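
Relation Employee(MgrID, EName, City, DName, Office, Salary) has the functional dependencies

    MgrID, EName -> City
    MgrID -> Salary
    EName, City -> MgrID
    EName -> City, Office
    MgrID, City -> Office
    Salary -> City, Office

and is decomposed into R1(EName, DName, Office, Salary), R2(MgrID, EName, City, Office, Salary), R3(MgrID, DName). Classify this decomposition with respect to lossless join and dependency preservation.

lossless and dependency-preserving

Lossless test (chase): Rows 2 and 3 agree on MgrID; apply MgrID→Salary and equate their Salary entries. Rows 1 and 2 agree on EName; apply EName→City, Office and equate their City, Office entries. Rows 1 and 3 agree on Salary; apply Salary→City, Office and equate their City, Office entries. Rows 1 and 2 agree on EName, City; apply EName, City→MgrID and equate their MgrID entries. Row 1 is now all distinguished symbols — the join is lossless.
Dependency preservation: every FD's attributes lie within a single fragment, so each can be enforced locally — preserved.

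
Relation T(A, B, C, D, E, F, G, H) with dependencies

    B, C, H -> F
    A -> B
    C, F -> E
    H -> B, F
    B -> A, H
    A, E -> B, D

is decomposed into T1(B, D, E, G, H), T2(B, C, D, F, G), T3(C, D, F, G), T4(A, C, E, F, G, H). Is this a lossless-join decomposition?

Yes

Chase test. Columns are A, B, C, D, E, F, G, H; row i has aⱼ where attribute j ∈ Ti, else bᵢⱼ.
Initial tableau (one row per fragment):
  row 1: b11 a2 b13 a4 a5 b16 a7 a8
  row 2: b21 a2 a3 a4 b25 a6 a7 b28
  row 3: b31 b32 a3 a4 b35 a6 a7 b38
  row 4: a1 b42 a3 b44 a5 a6 a7 a8
Rows 2 and 3 agree on C, F; apply C, F→E and equate their E entries.
Rows 2 and 4 agree on C, F; apply C, F→E and equate their E entries.
Rows 1 and 4 agree on H; apply H→B, F and equate their B, F entries.
Rows 1 and 2 agree on B; apply B→A, H and equate their A, H entries.
Rows 1 and 4 agree on B; apply B→A, H and equate their A, H entries.
Rows 1 and 4 agree on A, E; apply A, E→B, D and equate their B, D entries.
Row 2 is now all distinguished symbols — the join is lossless.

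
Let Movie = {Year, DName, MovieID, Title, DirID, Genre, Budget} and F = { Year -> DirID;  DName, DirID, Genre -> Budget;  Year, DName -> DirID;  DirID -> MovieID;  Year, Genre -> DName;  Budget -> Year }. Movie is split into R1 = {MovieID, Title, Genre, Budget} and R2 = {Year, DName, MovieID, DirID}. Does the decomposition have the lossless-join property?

No

Common attributes: R1 ∩ R2 = {MovieID}.
No dependency enlarges {MovieID}, so (MovieID)⁺ = {MovieID}.
The closure contains neither all of R1 = {MovieID, Title, Genre, Budget} nor all of R2 = {Year, DName, MovieID, DirID}, so the common attributes are not a superkey of either fragment. The join is lossy.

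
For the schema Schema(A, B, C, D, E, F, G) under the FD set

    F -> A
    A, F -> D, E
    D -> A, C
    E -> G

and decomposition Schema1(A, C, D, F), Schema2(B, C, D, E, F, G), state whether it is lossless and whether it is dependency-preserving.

Lossless test: (C, D, F)⁺ = {A, C, D, E, F, G}, which contains all of one fragment — lossless.
Dependency preservation: A, F → D, E is not contained in any single fragment, but the restricted closure of its left-hand side across the fragments still reaches the right-hand side; the remaining FDs each lie inside some fragment. All dependencies are preserved.

lossless and dependency-preserving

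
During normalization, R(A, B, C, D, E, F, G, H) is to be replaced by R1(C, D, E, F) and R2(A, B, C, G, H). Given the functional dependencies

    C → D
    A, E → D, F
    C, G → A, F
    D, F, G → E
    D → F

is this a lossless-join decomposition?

Common attributes: R1 ∩ R2 = {C}.
Closure of {C}: C → D applies, adding D; D → F applies, adding F. So (C)⁺ = {C, D, F}.
The closure contains neither all of R1 = {C, D, E, F} nor all of R2 = {A, B, C, G, H}, so the common attributes are not a superkey of either fragment. The join is lossy.

No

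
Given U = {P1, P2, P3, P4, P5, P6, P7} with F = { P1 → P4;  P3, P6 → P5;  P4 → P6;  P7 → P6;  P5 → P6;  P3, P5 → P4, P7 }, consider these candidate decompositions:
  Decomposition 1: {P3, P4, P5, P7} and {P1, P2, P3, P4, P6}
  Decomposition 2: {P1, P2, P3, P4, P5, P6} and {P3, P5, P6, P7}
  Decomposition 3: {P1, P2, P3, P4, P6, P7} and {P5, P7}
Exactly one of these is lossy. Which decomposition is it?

Decomposition 1: common = {P3, P4}, closure = {P3, P4, P5, P6, P7} → lossless.
Decomposition 2: common = {P3, P5, P6}, closure = {P3, P4, P5, P6, P7} → lossless.
Decomposition 3: common = {P7}, closure = {P6, P7} → lossy.

Decomposition 3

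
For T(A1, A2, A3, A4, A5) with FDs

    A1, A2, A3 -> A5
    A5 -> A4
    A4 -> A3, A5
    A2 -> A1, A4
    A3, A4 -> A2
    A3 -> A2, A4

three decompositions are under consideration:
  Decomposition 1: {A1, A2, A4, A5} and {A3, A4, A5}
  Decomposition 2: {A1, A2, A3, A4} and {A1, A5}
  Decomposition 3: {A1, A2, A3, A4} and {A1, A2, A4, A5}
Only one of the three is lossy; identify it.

Decomposition 2

Decomposition 1: common = {A4, A5}, closure = {A1, A2, A3, A4, A5} → lossless.
Decomposition 2: common = {A1}, closure = {A1} → lossy.
Decomposition 3: common = {A1, A2, A4}, closure = {A1, A2, A3, A4, A5} → lossless.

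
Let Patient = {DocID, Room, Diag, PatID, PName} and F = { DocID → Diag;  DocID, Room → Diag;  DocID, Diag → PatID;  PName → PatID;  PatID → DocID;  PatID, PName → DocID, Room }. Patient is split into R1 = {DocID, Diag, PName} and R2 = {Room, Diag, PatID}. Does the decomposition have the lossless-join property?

No

Common attributes: R1 ∩ R2 = {Diag}.
No dependency enlarges {Diag}, so (Diag)⁺ = {Diag}.
The closure contains neither all of R1 = {DocID, Diag, PName} nor all of R2 = {Room, Diag, PatID}, so the common attributes are not a superkey of either fragment. The join is lossy.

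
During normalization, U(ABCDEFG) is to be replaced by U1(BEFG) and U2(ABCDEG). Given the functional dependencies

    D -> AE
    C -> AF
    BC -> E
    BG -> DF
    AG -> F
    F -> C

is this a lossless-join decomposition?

Common attributes: U1 ∩ U2 = {BEG}.
Closure of {BEG}: BG → DF applies, adding DF; F → C applies, adding C; D → AE applies, adding A. So (BEG)⁺ = {ABCDEFG}.
This closure contains every attribute of U1, so U1 ∩ U2 → U1. The join is lossless.

Yes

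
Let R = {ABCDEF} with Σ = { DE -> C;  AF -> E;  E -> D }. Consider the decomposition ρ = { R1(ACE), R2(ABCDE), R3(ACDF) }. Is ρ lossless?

No

Chase test. Columns are ABCDEF; row i has aⱼ where attribute j ∈ Ri, else bᵢⱼ.
Initial tableau (one row per fragment):
  row 1: a1 b12 a3 b14 a5 b16
  row 2: a1 a2 a3 a4 a5 b26
  row 3: a1 b32 a3 a4 b35 a6
Rows 1 and 2 agree on E; apply E→D and equate their D entries.
No row becomes fully distinguished — the join is lossy.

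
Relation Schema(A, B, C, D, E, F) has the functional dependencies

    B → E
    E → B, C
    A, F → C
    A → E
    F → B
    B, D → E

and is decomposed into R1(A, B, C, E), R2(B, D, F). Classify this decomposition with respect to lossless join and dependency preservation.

Lossless test: (B)⁺ = {B, C, E}, which is a superkey of neither fragment — lossy.
Dependency preservation: A, F → C; B, D → E are not contained in any single fragment, but the restricted closure of each left-hand side across the fragments still reaches the right-hand side; the remaining FDs each lie inside some fragment. All dependencies are preserved.

lossy but dependency-preserving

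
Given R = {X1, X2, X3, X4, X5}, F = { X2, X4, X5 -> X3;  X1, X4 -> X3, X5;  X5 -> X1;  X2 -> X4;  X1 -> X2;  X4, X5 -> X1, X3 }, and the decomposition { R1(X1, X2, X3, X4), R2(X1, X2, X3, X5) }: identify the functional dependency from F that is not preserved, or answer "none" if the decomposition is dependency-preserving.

X2, X4, X5 → X3: restricted closure across fragments reaches X3.
X1, X4 → X3, X5: restricted closure across fragments reaches X3, X5.
X5 → X1 lies within R2.
X2 → X4 lies within R1.
X1 → X2 lies within R1.
X4, X5 → X1, X3: restricted closure across fragments reaches X1, X3.
Every dependency is enforceable on the fragments, so the decomposition is dependency-preserving.

none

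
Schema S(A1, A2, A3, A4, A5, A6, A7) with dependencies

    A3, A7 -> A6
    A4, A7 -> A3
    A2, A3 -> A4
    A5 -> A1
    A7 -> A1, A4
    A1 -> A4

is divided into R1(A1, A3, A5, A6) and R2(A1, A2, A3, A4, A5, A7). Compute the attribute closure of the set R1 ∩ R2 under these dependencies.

A1, A3, A4, A5

R1 ∩ R2 = {A1, A3, A5}.
A1 → A4 applies, adding A4
Closure: {A1, A3, A4, A5}.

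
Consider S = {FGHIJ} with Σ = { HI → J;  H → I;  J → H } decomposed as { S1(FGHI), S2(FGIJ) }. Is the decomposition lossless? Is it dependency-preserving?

Lossless test: (FGI)⁺ = {FGI}, which is a superkey of neither fragment — lossy.
Dependency preservation: the restricted closure of {HI} across the fragments never reaches {J}, so HI → J cannot be enforced without a join — not preserved.

lossy and not dependency-preserving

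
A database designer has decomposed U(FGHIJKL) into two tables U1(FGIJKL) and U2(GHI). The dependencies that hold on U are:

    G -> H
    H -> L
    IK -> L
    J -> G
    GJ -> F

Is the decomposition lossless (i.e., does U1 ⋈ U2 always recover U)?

Yes

Common attributes: U1 ∩ U2 = {GI}.
Closure of {GI}: G → H applies, adding H; H → L applies, adding L. So (GI)⁺ = {GHIL}.
This closure contains every attribute of U2, so U1 ∩ U2 → U2. The join is lossless.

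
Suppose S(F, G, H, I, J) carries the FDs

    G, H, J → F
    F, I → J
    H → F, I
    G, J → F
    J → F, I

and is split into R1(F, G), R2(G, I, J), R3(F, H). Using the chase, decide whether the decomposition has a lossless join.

No

Chase test. Columns are F, G, H, I, J; row i has aⱼ where attribute j ∈ Ri, else bᵢⱼ.
Initial tableau (one row per fragment):
  row 1: a1 a2 b13 b14 b15
  row 2: b21 a2 b23 a4 a5
  row 3: a1 b32 a3 b34 b35
No row becomes fully distinguished — the join is lossy.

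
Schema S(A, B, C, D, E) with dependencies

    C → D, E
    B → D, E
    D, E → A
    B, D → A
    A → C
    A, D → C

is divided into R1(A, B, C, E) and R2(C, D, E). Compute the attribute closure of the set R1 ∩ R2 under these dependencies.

A, C, D, E

R1 ∩ R2 = {C, E}.
C → D, E applies, adding D
D, E → A applies, adding A
Closure: {A, C, D, E}.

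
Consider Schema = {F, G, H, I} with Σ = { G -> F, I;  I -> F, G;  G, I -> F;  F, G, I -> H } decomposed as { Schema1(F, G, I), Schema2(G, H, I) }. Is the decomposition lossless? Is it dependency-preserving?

lossless and dependency-preserving

Lossless test: (G, I)⁺ = {F, G, H, I}, which contains all of one fragment — lossless.
Dependency preservation: F, G, I → H is not contained in any single fragment, but the restricted closure of its left-hand side across the fragments still reaches the right-hand side; the remaining FDs each lie inside some fragment. All dependencies are preserved.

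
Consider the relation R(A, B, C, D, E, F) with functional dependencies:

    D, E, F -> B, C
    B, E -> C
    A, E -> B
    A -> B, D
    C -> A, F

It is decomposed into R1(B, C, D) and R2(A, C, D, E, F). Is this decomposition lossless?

Common attributes: R1 ∩ R2 = {C, D}.
Closure of {C, D}: C → A, F applies, adding A, F; A → B, D applies, adding B. So (C, D)⁺ = {A, B, C, D, F}.
This closure contains every attribute of R1, so R1 ∩ R2 → R1. The join is lossless.

Yes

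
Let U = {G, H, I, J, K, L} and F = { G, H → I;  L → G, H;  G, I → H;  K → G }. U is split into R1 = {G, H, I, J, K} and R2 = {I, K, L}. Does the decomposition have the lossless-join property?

Common attributes: R1 ∩ R2 = {I, K}.
Closure of {I, K}: K → G applies, adding G; G, I → H applies, adding H. So (I, K)⁺ = {G, H, I, K}.
The closure contains neither all of R1 = {G, H, I, J, K} nor all of R2 = {I, K, L}, so the common attributes are not a superkey of either fragment. The join is lossy.

No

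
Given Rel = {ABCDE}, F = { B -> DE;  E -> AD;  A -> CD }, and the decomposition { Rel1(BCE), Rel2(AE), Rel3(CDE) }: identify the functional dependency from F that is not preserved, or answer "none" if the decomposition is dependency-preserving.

Check A → CD: no single fragment contains all of {ACD}, and the restricted closure of {A} across the fragments never reaches {CD}.
B → DE is preserved.
E → AD is preserved.

A -> CD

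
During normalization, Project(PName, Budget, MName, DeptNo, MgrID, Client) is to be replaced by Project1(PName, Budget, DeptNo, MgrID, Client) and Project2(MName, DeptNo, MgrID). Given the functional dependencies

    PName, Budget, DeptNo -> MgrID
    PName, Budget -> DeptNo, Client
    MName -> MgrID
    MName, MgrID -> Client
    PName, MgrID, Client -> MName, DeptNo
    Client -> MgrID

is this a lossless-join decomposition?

Common attributes: Project1 ∩ Project2 = {DeptNo, MgrID}.
No dependency enlarges {DeptNo, MgrID}, so (DeptNo, MgrID)⁺ = {DeptNo, MgrID}.
The closure contains neither all of Project1 = {PName, Budget, DeptNo, MgrID, Client} nor all of Project2 = {MName, DeptNo, MgrID}, so the common attributes are not a superkey of either fragment. The join is lossy.

No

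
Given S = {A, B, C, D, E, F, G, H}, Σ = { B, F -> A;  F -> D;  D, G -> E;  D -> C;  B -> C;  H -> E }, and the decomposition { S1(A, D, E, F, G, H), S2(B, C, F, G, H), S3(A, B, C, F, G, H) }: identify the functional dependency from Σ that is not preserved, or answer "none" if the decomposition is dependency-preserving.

D -> C

Check D → C: no single fragment contains all of {C, D}, and the restricted closure of {D} across the fragments never reaches {C}.
B, F → A is preserved.
F → D is preserved.
D, G → E is preserved.
B → C is preserved.
H → E is preserved.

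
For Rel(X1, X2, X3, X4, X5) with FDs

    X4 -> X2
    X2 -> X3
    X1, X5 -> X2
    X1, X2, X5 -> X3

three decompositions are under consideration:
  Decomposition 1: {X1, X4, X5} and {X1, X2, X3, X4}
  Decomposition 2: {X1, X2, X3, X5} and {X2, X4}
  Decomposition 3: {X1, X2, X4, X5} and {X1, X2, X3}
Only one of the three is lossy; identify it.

Decomposition 1: common = {X1, X4}, closure = {X1, X2, X3, X4} → lossless.
Decomposition 2: common = {X2}, closure = {X2, X3} → lossy.
Decomposition 3: common = {X1, X2}, closure = {X1, X2, X3} → lossless.

Decomposition 2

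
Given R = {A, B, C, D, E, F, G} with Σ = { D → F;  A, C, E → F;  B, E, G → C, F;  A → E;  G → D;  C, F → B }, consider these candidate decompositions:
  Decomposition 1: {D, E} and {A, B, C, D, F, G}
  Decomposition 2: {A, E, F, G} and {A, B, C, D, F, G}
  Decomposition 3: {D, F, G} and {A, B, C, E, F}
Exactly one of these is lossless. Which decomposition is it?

Decomposition 1: common = {D}, closure = {D, F} → lossy.
Decomposition 2: common = {A, F, G}, closure = {A, D, E, F, G} → lossless.
Decomposition 3: common = {F}, closure = {F} → lossy.

Decomposition 2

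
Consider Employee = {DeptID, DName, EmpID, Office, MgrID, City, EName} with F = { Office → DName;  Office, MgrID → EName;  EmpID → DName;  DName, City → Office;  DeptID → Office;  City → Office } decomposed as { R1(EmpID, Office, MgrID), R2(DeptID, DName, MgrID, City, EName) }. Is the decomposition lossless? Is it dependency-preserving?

Lossless test: (MgrID)⁺ = {MgrID}, which is a superkey of neither fragment — lossy.
Dependency preservation: the restricted closure of {Office} across the fragments never reaches {DName}, so Office → DName cannot be enforced without a join — not preserved.

lossy and not dependency-preserving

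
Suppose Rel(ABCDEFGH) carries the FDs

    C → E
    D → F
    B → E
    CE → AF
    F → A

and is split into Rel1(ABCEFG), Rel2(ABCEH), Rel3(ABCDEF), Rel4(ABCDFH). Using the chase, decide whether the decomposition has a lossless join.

Chase test. Columns are ABCDEFGH; row i has aⱼ where attribute j ∈ Reli, else bᵢⱼ.
Initial tableau (one row per fragment):
  row 1: a1 a2 a3 b14 a5 a6 a7 b18
  row 2: a1 a2 a3 b24 a5 b26 b27 a8
  row 3: a1 a2 a3 a4 a5 a6 b37 b38
  row 4: a1 a2 a3 a4 b45 a6 b47 a8
Rows 1 and 4 agree on C; apply C→E and equate their E entries.
Rows 1 and 2 agree on CE; apply CE→AF and equate their AF entries.
No row becomes fully distinguished — the join is lossy.

No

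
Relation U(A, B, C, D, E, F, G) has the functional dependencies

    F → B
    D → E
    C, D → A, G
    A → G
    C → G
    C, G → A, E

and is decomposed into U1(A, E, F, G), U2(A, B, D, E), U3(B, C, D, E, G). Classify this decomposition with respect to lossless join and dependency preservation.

Lossless test (chase): Rows 1 and 2 agree on A; apply A→G and equate their G entries. No row becomes fully distinguished — the join is lossy.
Dependency preservation: the restricted closure of {F} across the fragments never reaches {B}, so F → B cannot be enforced without a join — not preserved.

lossy and not dependency-preserving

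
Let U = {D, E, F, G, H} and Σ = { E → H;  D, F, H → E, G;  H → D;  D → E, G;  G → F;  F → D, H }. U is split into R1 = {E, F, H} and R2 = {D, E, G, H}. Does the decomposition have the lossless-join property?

Common attributes: R1 ∩ R2 = {E, H}.
Closure of {E, H}: H → D applies, adding D; D → E, G applies, adding G; G → F applies, adding F. So (E, H)⁺ = {D, E, F, G, H}.
This closure contains every attribute of R1, so R1 ∩ R2 → R1. The join is lossless.

Yes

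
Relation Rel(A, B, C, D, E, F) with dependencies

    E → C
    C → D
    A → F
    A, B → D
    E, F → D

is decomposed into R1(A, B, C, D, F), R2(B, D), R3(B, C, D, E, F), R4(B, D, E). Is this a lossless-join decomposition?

Chase test. Columns are A, B, C, D, E, F; row i has aⱼ where attribute j ∈ Ri, else bᵢⱼ.
Initial tableau (one row per fragment):
  row 1: a1 a2 a3 a4 b15 a6
  row 2: b21 a2 b23 a4 b25 b26
  row 3: b31 a2 a3 a4 a5 a6
  row 4: b41 a2 b43 a4 a5 b46
Rows 3 and 4 agree on E; apply E→C and equate their C entries.
No row becomes fully distinguished — the join is lossy.

No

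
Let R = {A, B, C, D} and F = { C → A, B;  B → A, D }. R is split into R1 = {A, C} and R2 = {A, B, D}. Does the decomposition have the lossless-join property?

Common attributes: R1 ∩ R2 = {A}.
No dependency enlarges {A}, so (A)⁺ = {A}.
The closure contains neither all of R1 = {A, C} nor all of R2 = {A, B, D}, so the common attributes are not a superkey of either fragment. The join is lossy.

No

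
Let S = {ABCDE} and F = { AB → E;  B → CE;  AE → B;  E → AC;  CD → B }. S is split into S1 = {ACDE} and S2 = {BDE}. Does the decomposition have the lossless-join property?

Yes

Common attributes: S1 ∩ S2 = {DE}.
Closure of {DE}: E → AC applies, adding AC; CD → B applies, adding B. So (DE)⁺ = {ABCDE}.
This closure contains every attribute of S1, so S1 ∩ S2 → S1. The join is lossless.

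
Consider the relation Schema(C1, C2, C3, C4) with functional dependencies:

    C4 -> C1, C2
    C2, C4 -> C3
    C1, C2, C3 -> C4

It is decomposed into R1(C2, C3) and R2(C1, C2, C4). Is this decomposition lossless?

Common attributes: R1 ∩ R2 = {C2}.
No dependency enlarges {C2}, so (C2)⁺ = {C2}.
The closure contains neither all of R1 = {C2, C3} nor all of R2 = {C1, C2, C4}, so the common attributes are not a superkey of either fragment. The join is lossy.

No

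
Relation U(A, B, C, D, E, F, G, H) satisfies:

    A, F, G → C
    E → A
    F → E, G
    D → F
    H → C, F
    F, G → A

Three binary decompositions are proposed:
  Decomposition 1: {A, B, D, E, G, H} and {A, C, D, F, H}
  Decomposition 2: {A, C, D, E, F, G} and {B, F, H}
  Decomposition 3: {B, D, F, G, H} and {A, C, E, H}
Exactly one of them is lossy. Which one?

Decomposition 1: common = {A, D, H}, closure = {A, C, D, E, F, G, H} → lossless.
Decomposition 2: common = {F}, closure = {A, C, E, F, G} → lossy.
Decomposition 3: common = {H}, closure = {A, C, E, F, G, H} → lossless.

Decomposition 2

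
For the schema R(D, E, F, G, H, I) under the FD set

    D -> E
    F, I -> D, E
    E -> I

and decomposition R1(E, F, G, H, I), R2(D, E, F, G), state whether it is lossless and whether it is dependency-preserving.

lossless and dependency-preserving

Lossless test: (E, F, G)⁺ = {D, E, F, G, I}, which contains all of one fragment — lossless.
Dependency preservation: F, I → D, E is not contained in any single fragment, but the restricted closure of its left-hand side across the fragments still reaches the right-hand side; the remaining FDs each lie inside some fragment. All dependencies are preserved.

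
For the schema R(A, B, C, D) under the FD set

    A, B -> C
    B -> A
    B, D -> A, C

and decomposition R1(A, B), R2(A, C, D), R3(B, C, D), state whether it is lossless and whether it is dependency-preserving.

Lossless test (chase): Rows 1 and 3 agree on B; apply B→A and equate their A entries. Rows 1 and 3 agree on A, B; apply A, B→C and equate their C entries. Row 3 is now all distinguished symbols — the join is lossless.
Dependency preservation: A, B → C; B, D → A, C are not contained in any single fragment, but the restricted closure of each left-hand side across the fragments still reaches the right-hand side; the remaining FDs each lie inside some fragment. All dependencies are preserved.

lossless and dependency-preserving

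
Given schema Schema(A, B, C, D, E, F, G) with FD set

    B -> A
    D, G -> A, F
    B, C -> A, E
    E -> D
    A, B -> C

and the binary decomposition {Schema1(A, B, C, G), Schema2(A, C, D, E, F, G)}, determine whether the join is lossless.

No

Common attributes: Schema1 ∩ Schema2 = {A, C, G}.
No dependency enlarges {A, C, G}, so (A, C, G)⁺ = {A, C, G}.
The closure contains neither all of Schema1 = {A, B, C, G} nor all of Schema2 = {A, C, D, E, F, G}, so the common attributes are not a superkey of either fragment. The join is lossy.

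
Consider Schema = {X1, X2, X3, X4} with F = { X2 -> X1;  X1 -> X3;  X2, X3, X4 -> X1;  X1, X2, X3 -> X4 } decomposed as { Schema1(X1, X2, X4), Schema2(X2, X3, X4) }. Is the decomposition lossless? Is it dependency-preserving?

lossless but not dependency-preserving

Lossless test: (X2, X4)⁺ = {X1, X2, X3, X4}, which contains all of one fragment — lossless.
Dependency preservation: the restricted closure of {X1} across the fragments never reaches {X3}, so X1 → X3 cannot be enforced without a join — not preserved.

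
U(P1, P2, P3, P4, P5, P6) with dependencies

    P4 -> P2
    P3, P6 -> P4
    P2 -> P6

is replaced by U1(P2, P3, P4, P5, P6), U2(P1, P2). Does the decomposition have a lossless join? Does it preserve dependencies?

lossy but dependency-preserving

Lossless test: (P2)⁺ = {P2, P6}, which is a superkey of neither fragment — lossy.
Dependency preservation: every FD's attributes lie within a single fragment, so each can be enforced locally — preserved.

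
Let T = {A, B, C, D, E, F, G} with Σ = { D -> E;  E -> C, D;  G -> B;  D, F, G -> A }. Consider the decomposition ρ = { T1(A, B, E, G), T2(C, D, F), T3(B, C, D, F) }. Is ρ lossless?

No

Chase test. Columns are A, B, C, D, E, F, G; row i has aⱼ where attribute j ∈ Ti, else bᵢⱼ.
Initial tableau (one row per fragment):
  row 1: a1 a2 b13 b14 a5 b16 a7
  row 2: b21 b22 a3 a4 b25 a6 b27
  row 3: b31 a2 a3 a4 b35 a6 b37
Rows 2 and 3 agree on D; apply D→E and equate their E entries.
No row becomes fully distinguished — the join is lossy.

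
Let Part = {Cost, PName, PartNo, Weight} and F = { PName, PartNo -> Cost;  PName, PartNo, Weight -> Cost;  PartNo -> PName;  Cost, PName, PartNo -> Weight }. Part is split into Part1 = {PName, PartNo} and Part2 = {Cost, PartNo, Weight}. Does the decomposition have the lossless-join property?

Common attributes: Part1 ∩ Part2 = {PartNo}.
Closure of {PartNo}: PartNo → PName applies, adding PName; PName, PartNo → Cost applies, adding Cost; Cost, PName, PartNo → Weight applies, adding Weight. So (PartNo)⁺ = {Cost, PName, PartNo, Weight}.
This closure contains every attribute of Part1, so Part1 ∩ Part2 → Part1. The join is lossless.

Yes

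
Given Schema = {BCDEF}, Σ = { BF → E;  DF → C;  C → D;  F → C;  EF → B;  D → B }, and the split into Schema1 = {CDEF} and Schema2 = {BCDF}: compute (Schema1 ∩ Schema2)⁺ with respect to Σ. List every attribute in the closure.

Schema1 ∩ Schema2 = {CDF}.
D → B applies, adding B
BF → E applies, adding E
Closure: {BCDEF}.

BCDEF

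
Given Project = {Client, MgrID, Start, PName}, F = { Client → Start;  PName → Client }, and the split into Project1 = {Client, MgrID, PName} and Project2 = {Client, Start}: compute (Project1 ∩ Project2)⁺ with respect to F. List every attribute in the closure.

Client, Start

Project1 ∩ Project2 = {Client}.
Client → Start applies, adding Start
Closure: {Client, Start}.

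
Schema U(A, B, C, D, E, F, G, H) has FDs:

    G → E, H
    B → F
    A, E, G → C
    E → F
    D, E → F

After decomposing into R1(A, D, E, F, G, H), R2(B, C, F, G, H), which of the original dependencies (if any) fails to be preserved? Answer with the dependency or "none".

Check A, E, G → C: no single fragment contains all of {A, C, E, G}, and the restricted closure of {A, E, G} across the fragments never reaches {C}.
G → E, H is preserved.
B → F is preserved.
E → F is preserved.
D, E → F is preserved.

A, E, G → C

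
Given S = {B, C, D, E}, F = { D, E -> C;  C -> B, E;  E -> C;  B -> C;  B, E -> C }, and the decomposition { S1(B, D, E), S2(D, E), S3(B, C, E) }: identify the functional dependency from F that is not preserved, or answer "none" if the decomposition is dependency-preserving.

D, E → C: restricted closure across fragments reaches C.
C → B, E lies within S3.
E → C lies within S3.
B → C lies within S3.
B, E → C lies within S3.
Every dependency is enforceable on the fragments, so the decomposition is dependency-preserving.

none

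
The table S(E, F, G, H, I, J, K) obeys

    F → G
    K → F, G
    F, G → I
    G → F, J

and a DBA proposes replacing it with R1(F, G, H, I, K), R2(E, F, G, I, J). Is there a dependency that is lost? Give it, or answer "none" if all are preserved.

none

F → G lies within R1.
K → F, G lies within R1.
F, G → I lies within R1.
G → F, J lies within R2.
Every dependency is enforceable on the fragments, so the decomposition is dependency-preserving.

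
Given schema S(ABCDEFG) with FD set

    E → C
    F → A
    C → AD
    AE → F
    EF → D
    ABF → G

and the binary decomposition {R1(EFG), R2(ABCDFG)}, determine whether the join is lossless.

No

Common attributes: R1 ∩ R2 = {FG}.
Closure of {FG}: F → A applies, adding A. So (FG)⁺ = {AFG}.
The closure contains neither all of R1 = {EFG} nor all of R2 = {ABCDFG}, so the common attributes are not a superkey of either fragment. The join is lossy.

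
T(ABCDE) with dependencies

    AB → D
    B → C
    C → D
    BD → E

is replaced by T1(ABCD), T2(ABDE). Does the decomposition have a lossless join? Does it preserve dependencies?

lossless and dependency-preserving

Lossless test: (ABD)⁺ = {ABCDE}, which contains all of one fragment — lossless.
Dependency preservation: every FD's attributes lie within a single fragment, so each can be enforced locally — preserved.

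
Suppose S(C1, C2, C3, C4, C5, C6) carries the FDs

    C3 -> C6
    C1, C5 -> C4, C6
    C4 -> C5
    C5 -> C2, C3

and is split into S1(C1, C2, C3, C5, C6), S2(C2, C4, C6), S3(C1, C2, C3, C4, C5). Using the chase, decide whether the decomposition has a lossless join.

Chase test. Columns are C1, C2, C3, C4, C5, C6; row i has aⱼ where attribute j ∈ Si, else bᵢⱼ.
Initial tableau (one row per fragment):
  row 1: a1 a2 a3 b14 a5 a6
  row 2: b21 a2 b23 a4 b25 a6
  row 3: a1 a2 a3 a4 a5 b36
Rows 1 and 3 agree on C3; apply C3→C6 and equate their C6 entries.
Rows 1 and 3 agree on C1, C5; apply C1, C5→C4, C6 and equate their C4, C6 entries.
Rows 1 and 2 agree on C4; apply C4→C5 and equate their C5 entries.
Rows 1 and 2 agree on C5; apply C5→C2, C3 and equate their C2, C3 entries.
Row 1 is now all distinguished symbols — the join is lossless.

Yes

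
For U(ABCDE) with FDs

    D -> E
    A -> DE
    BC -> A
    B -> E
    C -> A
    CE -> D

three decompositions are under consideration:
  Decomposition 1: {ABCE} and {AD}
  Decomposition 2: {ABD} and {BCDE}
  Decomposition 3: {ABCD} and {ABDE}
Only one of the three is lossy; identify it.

Decomposition 1: common = {A}, closure = {ADE} → lossless.
Decomposition 2: common = {BD}, closure = {BDE} → lossy.
Decomposition 3: common = {ABD}, closure = {ABDE} → lossless.

Decomposition 2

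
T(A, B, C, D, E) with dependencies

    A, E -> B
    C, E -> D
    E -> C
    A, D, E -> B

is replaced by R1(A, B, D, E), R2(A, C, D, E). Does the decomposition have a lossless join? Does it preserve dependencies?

lossless and dependency-preserving

Lossless test: (A, D, E)⁺ = {A, B, C, D, E}, which contains all of one fragment — lossless.
Dependency preservation: every FD's attributes lie within a single fragment, so each can be enforced locally — preserved.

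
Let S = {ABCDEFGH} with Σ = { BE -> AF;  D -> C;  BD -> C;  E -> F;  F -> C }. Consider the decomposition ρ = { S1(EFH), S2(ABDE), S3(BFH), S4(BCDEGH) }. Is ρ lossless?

Chase test. Columns are ABCDEFGH; row i has aⱼ where attribute j ∈ Si, else bᵢⱼ.
Initial tableau (one row per fragment):
  row 1: b11 b12 b13 b14 a5 a6 b17 a8
  row 2: a1 a2 b23 a4 a5 b26 b27 b28
  row 3: b31 a2 b33 b34 b35 a6 b37 a8
  row 4: b41 a2 a3 a4 a5 b46 a7 a8
Rows 2 and 4 agree on BE; apply BE→AF and equate their AF entries.
Rows 2 and 4 agree on D; apply D→C and equate their C entries.
Rows 1 and 2 agree on E; apply E→F and equate their F entries.
Rows 1 and 2 agree on F; apply F→C and equate their C entries.
Rows 1 and 3 agree on F; apply F→C and equate their C entries.
Row 4 is now all distinguished symbols — the join is lossless.

Yes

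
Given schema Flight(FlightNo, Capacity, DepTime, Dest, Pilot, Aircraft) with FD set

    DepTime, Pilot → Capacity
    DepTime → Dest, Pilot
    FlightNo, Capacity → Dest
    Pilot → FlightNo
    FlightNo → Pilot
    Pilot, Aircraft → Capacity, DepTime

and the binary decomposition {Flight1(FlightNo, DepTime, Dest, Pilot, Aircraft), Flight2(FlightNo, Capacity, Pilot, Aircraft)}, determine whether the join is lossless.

Common attributes: Flight1 ∩ Flight2 = {FlightNo, Pilot, Aircraft}.
Closure of {FlightNo, Pilot, Aircraft}: Pilot, Aircraft → Capacity, DepTime applies, adding Capacity, DepTime; DepTime → Dest, Pilot applies, adding Dest. So (FlightNo, Pilot, Aircraft)⁺ = {FlightNo, Capacity, DepTime, Dest, Pilot, Aircraft}.
This closure contains every attribute of Flight1, so Flight1 ∩ Flight2 → Flight1. The join is lossless.

Yes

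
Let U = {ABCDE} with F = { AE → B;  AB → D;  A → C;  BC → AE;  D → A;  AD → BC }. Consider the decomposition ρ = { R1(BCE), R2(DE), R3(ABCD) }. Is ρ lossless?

Yes

Chase test. Columns are ABCDE; row i has aⱼ where attribute j ∈ Ri, else bᵢⱼ.
Initial tableau (one row per fragment):
  row 1: b11 a2 a3 b14 a5
  row 2: b21 b22 b23 a4 a5
  row 3: a1 a2 a3 a4 b35
Rows 1 and 3 agree on BC; apply BC→AE and equate their AE entries.
Rows 2 and 3 agree on D; apply D→A and equate their A entries.
Rows 2 and 3 agree on AD; apply AD→BC and equate their BC entries.
Rows 1 and 2 agree on AB; apply AB→D and equate their D entries.
Row 1 is now all distinguished symbols — the join is lossless.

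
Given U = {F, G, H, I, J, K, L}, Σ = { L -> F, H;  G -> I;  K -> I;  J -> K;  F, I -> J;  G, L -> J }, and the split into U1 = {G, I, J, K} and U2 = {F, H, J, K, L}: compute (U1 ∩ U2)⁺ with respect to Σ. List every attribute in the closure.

I, J, K

U1 ∩ U2 = {J, K}.
K → I applies, adding I
Closure: {I, J, K}.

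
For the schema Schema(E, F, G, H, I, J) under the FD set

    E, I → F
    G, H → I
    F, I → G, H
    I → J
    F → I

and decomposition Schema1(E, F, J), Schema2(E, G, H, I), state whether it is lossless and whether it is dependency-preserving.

lossy and not dependency-preserving

Lossless test: (E)⁺ = {E}, which is a superkey of neither fragment — lossy.
Dependency preservation: the restricted closure of {E, I} across the fragments never reaches {F}, so E, I → F cannot be enforced without a join — not preserved.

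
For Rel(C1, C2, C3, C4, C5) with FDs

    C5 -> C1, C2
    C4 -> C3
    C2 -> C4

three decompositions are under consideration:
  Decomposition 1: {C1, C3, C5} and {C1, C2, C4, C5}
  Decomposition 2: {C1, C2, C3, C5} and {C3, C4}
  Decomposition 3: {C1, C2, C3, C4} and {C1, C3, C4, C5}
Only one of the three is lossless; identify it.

Decomposition 1

Decomposition 1: common = {C1, C5}, closure = {C1, C2, C3, C4, C5} → lossless.
Decomposition 2: common = {C3}, closure = {C3} → lossy.
Decomposition 3: common = {C1, C3, C4}, closure = {C1, C3, C4} → lossy.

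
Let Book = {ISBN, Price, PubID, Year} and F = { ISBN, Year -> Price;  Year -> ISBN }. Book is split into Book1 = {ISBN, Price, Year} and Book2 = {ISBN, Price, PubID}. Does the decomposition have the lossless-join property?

Common attributes: Book1 ∩ Book2 = {ISBN, Price}.
No dependency enlarges {ISBN, Price}, so (ISBN, Price)⁺ = {ISBN, Price}.
The closure contains neither all of Book1 = {ISBN, Price, Year} nor all of Book2 = {ISBN, Price, PubID}, so the common attributes are not a superkey of either fragment. The join is lossy.

No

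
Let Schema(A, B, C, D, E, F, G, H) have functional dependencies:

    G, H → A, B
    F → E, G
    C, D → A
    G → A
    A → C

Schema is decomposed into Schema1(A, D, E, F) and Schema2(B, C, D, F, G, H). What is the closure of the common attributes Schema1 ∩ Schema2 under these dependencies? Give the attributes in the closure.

A, C, D, E, F, G

Schema1 ∩ Schema2 = {D, F}.
F → E, G applies, adding E, G
G → A applies, adding A
A → C applies, adding C
Closure: {A, C, D, E, F, G}.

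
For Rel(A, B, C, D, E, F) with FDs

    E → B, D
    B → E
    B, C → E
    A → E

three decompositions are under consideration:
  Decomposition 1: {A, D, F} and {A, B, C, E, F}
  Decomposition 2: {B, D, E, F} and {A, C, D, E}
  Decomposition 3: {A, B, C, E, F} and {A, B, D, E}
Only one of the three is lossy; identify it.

Decomposition 1: common = {A, F}, closure = {A, B, D, E, F} → lossless.
Decomposition 2: common = {D, E}, closure = {B, D, E} → lossy.
Decomposition 3: common = {A, B, E}, closure = {A, B, D, E} → lossless.

Decomposition 2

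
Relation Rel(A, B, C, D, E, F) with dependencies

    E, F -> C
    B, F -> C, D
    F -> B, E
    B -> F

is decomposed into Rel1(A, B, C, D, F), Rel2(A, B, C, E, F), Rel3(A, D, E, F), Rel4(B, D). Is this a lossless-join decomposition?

Chase test. Columns are A, B, C, D, E, F; row i has aⱼ where attribute j ∈ Reli, else bᵢⱼ.
Initial tableau (one row per fragment):
  row 1: a1 a2 a3 a4 b15 a6
  row 2: a1 a2 a3 b24 a5 a6
  row 3: a1 b32 b33 a4 a5 a6
  row 4: b41 a2 b43 a4 b45 b46
Rows 2 and 3 agree on E, F; apply E, F→C and equate their C entries.
Rows 1 and 2 agree on B, F; apply B, F→C, D and equate their C, D entries.
Rows 1 and 2 agree on F; apply F→B, E and equate their B, E entries.
Rows 1 and 3 agree on F; apply F→B, E and equate their B, E entries.
Rows 1 and 4 agree on B; apply B→F and equate their F entries.
Rows 1 and 4 agree on B, F; apply B, F→C, D and equate their C, D entries.
Rows 1 and 4 agree on F; apply F→B, E and equate their B, E entries.
Row 1 is now all distinguished symbols — the join is lossless.

Yes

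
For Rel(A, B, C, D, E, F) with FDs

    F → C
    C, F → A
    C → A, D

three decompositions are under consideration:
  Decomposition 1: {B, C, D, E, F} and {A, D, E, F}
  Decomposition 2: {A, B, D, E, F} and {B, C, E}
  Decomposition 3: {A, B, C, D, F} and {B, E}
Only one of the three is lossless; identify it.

Decomposition 1: common = {D, E, F}, closure = {A, C, D, E, F} → lossless.
Decomposition 2: common = {B, E}, closure = {B, E} → lossy.
Decomposition 3: common = {B}, closure = {B} → lossy.

Decomposition 1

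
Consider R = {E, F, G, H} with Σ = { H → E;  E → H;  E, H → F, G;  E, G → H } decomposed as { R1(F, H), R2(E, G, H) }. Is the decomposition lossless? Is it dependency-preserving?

lossless and dependency-preserving

Lossless test: (H)⁺ = {E, F, G, H}, which contains all of one fragment — lossless.
Dependency preservation: E, H → F, G is not contained in any single fragment, but the restricted closure of its left-hand side across the fragments still reaches the right-hand side; the remaining FDs each lie inside some fragment. All dependencies are preserved.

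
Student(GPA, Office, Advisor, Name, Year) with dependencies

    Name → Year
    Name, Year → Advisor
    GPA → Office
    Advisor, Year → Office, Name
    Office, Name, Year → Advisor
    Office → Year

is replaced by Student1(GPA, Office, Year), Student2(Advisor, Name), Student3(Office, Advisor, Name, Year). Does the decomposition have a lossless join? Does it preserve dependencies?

lossy but dependency-preserving

Lossless test (chase): Rows 2 and 3 agree on Name; apply Name→Year and equate their Year entries. Rows 2 and 3 agree on Advisor, Year; apply Advisor, Year→Office, Name and equate their Office, Name entries. No row becomes fully distinguished — the join is lossy.
Dependency preservation: every FD's attributes lie within a single fragment, so each can be enforced locally — preserved.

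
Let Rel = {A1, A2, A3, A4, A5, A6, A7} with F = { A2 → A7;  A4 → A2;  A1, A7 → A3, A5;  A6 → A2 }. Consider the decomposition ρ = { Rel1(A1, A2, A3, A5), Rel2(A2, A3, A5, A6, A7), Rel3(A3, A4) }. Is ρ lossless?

Chase test. Columns are A1, A2, A3, A4, A5, A6, A7; row i has aⱼ where attribute j ∈ Reli, else bᵢⱼ.
Initial tableau (one row per fragment):
  row 1: a1 a2 a3 b14 a5 b16 b17
  row 2: b21 a2 a3 b24 a5 a6 a7
  row 3: b31 b32 a3 a4 b35 b36 b37
Rows 1 and 2 agree on A2; apply A2→A7 and equate their A7 entries.
No row becomes fully distinguished — the join is lossy.

No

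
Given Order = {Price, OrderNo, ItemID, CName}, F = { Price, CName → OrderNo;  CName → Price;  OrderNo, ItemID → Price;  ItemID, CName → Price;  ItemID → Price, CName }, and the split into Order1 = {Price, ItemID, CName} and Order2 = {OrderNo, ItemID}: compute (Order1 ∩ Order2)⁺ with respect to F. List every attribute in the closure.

Order1 ∩ Order2 = {ItemID}.
ItemID → Price, CName applies, adding Price, CName
Price, CName → OrderNo applies, adding OrderNo
Closure: {Price, OrderNo, ItemID, CName}.

Price, OrderNo, ItemID, CName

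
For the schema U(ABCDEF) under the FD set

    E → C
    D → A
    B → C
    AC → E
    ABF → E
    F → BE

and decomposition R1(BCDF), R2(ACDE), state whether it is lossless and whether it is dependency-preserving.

lossless but not dependency-preserving

Lossless test: (CD)⁺ = {ACDE}, which contains all of one fragment — lossless.
Dependency preservation: the restricted closure of {F} across the fragments never reaches {BE}, so F → BE cannot be enforced without a join — not preserved.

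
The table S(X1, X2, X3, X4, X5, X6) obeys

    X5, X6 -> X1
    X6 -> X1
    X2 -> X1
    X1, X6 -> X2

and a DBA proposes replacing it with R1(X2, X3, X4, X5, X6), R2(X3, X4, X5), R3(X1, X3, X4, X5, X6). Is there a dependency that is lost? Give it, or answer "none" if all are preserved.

Check X2 → X1: no single fragment contains all of {X1, X2}, and the restricted closure of {X2} across the fragments never reaches {X1}.
X5, X6 → X1 is preserved.
X6 → X1 is preserved.
X1, X6 → X2 is preserved.

X2 -> X1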